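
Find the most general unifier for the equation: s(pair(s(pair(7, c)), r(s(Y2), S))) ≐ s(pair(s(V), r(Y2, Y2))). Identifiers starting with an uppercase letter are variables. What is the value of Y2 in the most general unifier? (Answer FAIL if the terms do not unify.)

Decompose s/1: pair(s(pair(7, c)), r(s(Y2), S)) ≐ pair(s(V), r(Y2, Y2)).
Decompose pair/2: s(pair(7, c)) ≐ s(V),  r(s(Y2), S) ≐ r(Y2, Y2).
Decompose s/1: pair(7, c) ≐ V.
Bind V := pair(7, c); no other remaining equation mentions V.
Decompose r/2: s(Y2) ≐ Y2,  S ≐ Y2.
Occurs check fails: Y2 occurs in s(Y2); the equation Y2 ≐ s(Y2) has no finite solution.

FAIL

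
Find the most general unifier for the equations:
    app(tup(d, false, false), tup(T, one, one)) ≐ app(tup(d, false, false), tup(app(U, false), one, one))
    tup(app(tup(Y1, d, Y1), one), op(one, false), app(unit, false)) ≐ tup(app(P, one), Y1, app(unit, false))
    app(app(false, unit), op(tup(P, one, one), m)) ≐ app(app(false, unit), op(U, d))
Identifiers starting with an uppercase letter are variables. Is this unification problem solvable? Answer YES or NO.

NO

Decompose app/2: tup(d, false, false) ≐ tup(d, false, false),  tup(T, one, one) ≐ tup(app(U, false), one, one).
Delete trivial equation tup(d, false, false) ≐ tup(d, false, false).
Decompose tup/3: T ≐ app(U, false),  one ≐ one,  one ≐ one.
Bind T := app(U, false); no other remaining equation mentions T.
Delete trivial equation one ≐ one.
Delete trivial equation one ≐ one.
Decompose tup/3: app(tup(Y1, d, Y1), one) ≐ app(P, one),  op(one, false) ≐ Y1,  app(unit, false) ≐ app(unit, false).
Decompose app/2: tup(Y1, d, Y1) ≐ P,  one ≐ one.
Bind P := tup(Y1, d, Y1); substituting into the one remaining equation that mentions P gives: app(app(false, unit), op(tup(tup(Y1, d, Y1), one, one), m)) ≐ app(app(false, unit), op(U, d)).
Delete trivial equation one ≐ one.
Bind Y1 := op(one, false); substituting into the one remaining equation that mentions Y1 gives: app(app(false, unit), op(tup(tup(op(one, false), d, op(one, false)), one, one), m)) ≐ app(app(false, unit), op(U, d)). Substituting into the earlier binding gives P := tup(op(one, false), d, op(one, false)).
Delete trivial equation app(unit, false) ≐ app(unit, false).
Decompose app/2: app(false, unit) ≐ app(false, unit),  op(tup(tup(op(one, false), d, op(one, false)), one, one), m) ≐ op(U, d).
Delete trivial equation app(false, unit) ≐ app(false, unit).
Decompose op/2: tup(tup(op(one, false), d, op(one, false)), one, one) ≐ U,  m ≐ d.
Bind U := tup(tup(op(one, false), d, op(one, false)), one, one); no other remaining equation mentions U. Substituting into the earlier binding gives T := app(tup(tup(op(one, false), d, op(one, false)), one, one), false).
Clash: constants m and d differ; no unifier exists.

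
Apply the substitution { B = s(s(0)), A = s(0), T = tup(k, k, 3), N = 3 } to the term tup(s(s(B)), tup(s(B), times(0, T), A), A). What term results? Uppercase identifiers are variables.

tup(s(s(s(s(0)))), tup(s(s(s(0))), times(0, tup(k, k, 3)), s(0)), s(0))

Replace each occurrence of B with s(s(0)).
Replace each occurrence of A with s(0).
Replace each occurrence of T with tup(k, k, 3).
Result: tup(s(s(s(s(0)))), tup(s(s(s(0))), times(0, tup(k, k, 3)), s(0)), s(0)).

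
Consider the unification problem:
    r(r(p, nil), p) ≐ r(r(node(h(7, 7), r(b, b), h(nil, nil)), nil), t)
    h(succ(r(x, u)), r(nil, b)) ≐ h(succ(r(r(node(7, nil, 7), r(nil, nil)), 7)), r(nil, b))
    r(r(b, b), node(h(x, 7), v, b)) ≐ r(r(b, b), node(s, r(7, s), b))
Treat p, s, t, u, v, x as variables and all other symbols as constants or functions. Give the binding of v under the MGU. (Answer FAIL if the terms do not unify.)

Decompose r/2: r(p, nil) ≐ r(node(h(7, 7), r(b, b), h(nil, nil)), nil),  p ≐ t.
Decompose r/2: p ≐ node(h(7, 7), r(b, b), h(nil, nil)),  nil ≐ nil.
Bind p := node(h(7, 7), r(b, b), h(nil, nil)); substituting into the one remaining equation that mentions p gives: node(h(7, 7), r(b, b), h(nil, nil)) ≐ t.
Delete trivial equation nil ≐ nil.
Bind t := node(h(7, 7), r(b, b), h(nil, nil)); no other remaining equation mentions t.
Decompose h/2: succ(r(x, u)) ≐ succ(r(r(node(7, nil, 7), r(nil, nil)), 7)),  r(nil, b) ≐ r(nil, b).
Decompose succ/1: r(x, u) ≐ r(r(node(7, nil, 7), r(nil, nil)), 7).
Decompose r/2: x ≐ r(node(7, nil, 7), r(nil, nil)),  u ≐ 7.
Bind x := r(node(7, nil, 7), r(nil, nil)); substituting into the one remaining equation that mentions x gives: r(r(b, b), node(h(r(node(7, nil, 7), r(nil, nil)), 7), v, b)) ≐ r(r(b, b), node(s, r(7, s), b)).
Bind u := 7; no other remaining equation mentions u.
Delete trivial equation r(nil, b) ≐ r(nil, b).
Decompose r/2: r(b, b) ≐ r(b, b),  node(h(r(node(7, nil, 7), r(nil, nil)), 7), v, b) ≐ node(s, r(7, s), b).
Delete trivial equation r(b, b) ≐ r(b, b).
Decompose node/3: h(r(node(7, nil, 7), r(nil, nil)), 7) ≐ s,  v ≐ r(7, s),  b ≐ b.
Bind s := h(r(node(7, nil, 7), r(nil, nil)), 7); substituting into the one remaining equation that mentions s gives: v ≐ r(7, h(r(node(7, nil, 7), r(nil, nil)), 7)).
Bind v := r(7, h(r(node(7, nil, 7), r(nil, nil)), 7)); no other remaining equation mentions v.
Delete trivial equation b ≐ b.
MGU = { p := node(h(7, 7), r(b, b), h(nil, nil)), t := node(h(7, 7), r(b, b), h(nil, nil)), x := r(node(7, nil, 7), r(nil, nil)), u := 7, s := h(r(node(7, nil, 7), r(nil, nil)), 7), v := r(7, h(r(node(7, nil, 7), r(nil, nil)), 7)) }, so v := r(7, h(r(node(7, nil, 7), r(nil, nil)), 7)).

r(7, h(r(node(7, nil, 7), r(nil, nil)), 7))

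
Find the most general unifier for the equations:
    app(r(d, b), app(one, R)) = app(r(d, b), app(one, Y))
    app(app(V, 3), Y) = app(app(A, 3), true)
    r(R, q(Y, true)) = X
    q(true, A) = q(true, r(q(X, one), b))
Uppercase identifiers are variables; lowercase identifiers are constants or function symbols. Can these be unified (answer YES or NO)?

YES

Decompose app/2: r(d, b) = r(d, b),  app(one, R) = app(one, Y).
Delete trivial equation r(d, b) = r(d, b).
Decompose app/2: one = one,  R = Y.
Delete trivial equation one = one.
Bind R := Y; substituting into the one remaining equation that mentions R gives: r(Y, q(Y, true)) = X.
Decompose app/2: app(V, 3) = app(A, 3),  Y = true.
Decompose app/2: V = A,  3 = 3.
Bind V := A; no other remaining equation mentions V.
Delete trivial equation 3 = 3.
Bind Y := true; substituting into the one remaining equation that mentions Y gives: r(true, q(true, true)) = X. Substituting into the earlier binding gives R := true.
Bind X := r(true, q(true, true)); substituting into the remaining equation gives: q(true, A) = q(true, r(q(r(true, q(true, true)), one), b)).
Decompose q/2: true = true,  A = r(q(r(true, q(true, true)), one), b).
Delete trivial equation true = true.
Bind A := r(q(r(true, q(true, true)), one), b). Substituting into the earlier binding gives V := r(q(r(true, q(true, true)), one), b).
No equations remain and no clash or occurs-check failure arose, so a unifier exists.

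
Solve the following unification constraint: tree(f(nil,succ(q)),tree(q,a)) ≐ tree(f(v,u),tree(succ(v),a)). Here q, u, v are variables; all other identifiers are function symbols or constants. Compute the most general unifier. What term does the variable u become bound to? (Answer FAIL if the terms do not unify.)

succ(succ(nil))

Decompose tree/2: f(nil,succ(q)) ≐ f(v,u),  tree(q,a) ≐ tree(succ(v),a).
Decompose f/2: nil ≐ v,  succ(q) ≐ u.
Bind v := nil; substituting into the one remaining equation that mentions v gives: tree(q,a) ≐ tree(succ(nil),a).
Bind u := succ(q); no other remaining equation mentions u.
Decompose tree/2: q ≐ succ(nil),  a ≐ a.
Bind q := succ(nil); no other remaining equation mentions q. Substituting into the earlier binding gives u := succ(succ(nil)).
Delete trivial equation a ≐ a.
MGU = { v -> nil, u -> succ(succ(nil)), q -> succ(nil) }, so u -> succ(succ(nil)).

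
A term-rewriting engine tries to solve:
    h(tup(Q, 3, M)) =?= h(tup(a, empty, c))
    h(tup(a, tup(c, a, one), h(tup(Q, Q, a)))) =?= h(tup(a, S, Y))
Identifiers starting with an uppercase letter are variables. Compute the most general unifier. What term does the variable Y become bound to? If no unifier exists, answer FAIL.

Decompose h/1: tup(Q, 3, M) =?= tup(a, empty, c).
Decompose tup/3: Q =?= a,  3 =?= empty,  M =?= c.
Bind Q := a; substituting into the one remaining equation that mentions Q gives: h(tup(a, tup(c, a, one), h(tup(a, a, a)))) =?= h(tup(a, S, Y)).
Clash: constants 3 and empty differ; no unifier exists.

FAIL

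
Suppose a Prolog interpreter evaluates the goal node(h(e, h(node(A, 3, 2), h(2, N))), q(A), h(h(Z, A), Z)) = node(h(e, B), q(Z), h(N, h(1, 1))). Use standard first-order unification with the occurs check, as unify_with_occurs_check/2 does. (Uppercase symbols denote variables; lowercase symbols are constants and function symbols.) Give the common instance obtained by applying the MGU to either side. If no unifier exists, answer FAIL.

node(h(e, h(node(h(1, 1), 3, 2), h(2, h(h(1, 1), h(1, 1))))), q(h(1, 1)), h(h(h(1, 1), h(1, 1)), h(1, 1)))

Decompose node/3: h(e, h(node(A, 3, 2), h(2, N))) = h(e, B),  q(A) = q(Z),  h(h(Z, A), Z) = h(N, h(1, 1)).
Decompose h/2: e = e,  h(node(A, 3, 2), h(2, N)) = B.
Delete trivial equation e = e.
Bind B := h(node(A, 3, 2), h(2, N)); no other remaining equation mentions B.
Decompose q/1: A = Z.
Bind A := Z; substituting into the remaining equation gives: h(h(Z, Z), Z) = h(N, h(1, 1)). Substituting into the earlier binding gives B := h(node(Z, 3, 2), h(2, N)).
Decompose h/2: h(Z, Z) = N,  Z = h(1, 1).
Bind N := h(Z, Z); no other remaining equation mentions N. Substituting into the earlier binding gives B := h(node(Z, 3, 2), h(2, h(Z, Z))).
Bind Z := h(1, 1). Substituting into the earlier bindings gives B := h(node(h(1, 1), 3, 2), h(2, h(h(1, 1), h(1, 1)))), A := h(1, 1), N := h(h(1, 1), h(1, 1)).
Applying the MGU to either side gives node(h(e, h(node(h(1, 1), 3, 2), h(2, h(h(1, 1), h(1, 1))))), q(h(1, 1)), h(h(h(1, 1), h(1, 1)), h(1, 1))).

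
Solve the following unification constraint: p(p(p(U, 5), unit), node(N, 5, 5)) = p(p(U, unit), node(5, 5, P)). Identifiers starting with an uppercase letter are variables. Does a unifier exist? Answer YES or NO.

Decompose p/2: p(p(U, 5), unit) = p(U, unit),  node(N, 5, 5) = node(5, 5, P).
Decompose p/2: p(U, 5) = U,  unit = unit.
Occurs check fails: U occurs in p(U, 5); the equation U = p(U, 5) has no finite solution.

NO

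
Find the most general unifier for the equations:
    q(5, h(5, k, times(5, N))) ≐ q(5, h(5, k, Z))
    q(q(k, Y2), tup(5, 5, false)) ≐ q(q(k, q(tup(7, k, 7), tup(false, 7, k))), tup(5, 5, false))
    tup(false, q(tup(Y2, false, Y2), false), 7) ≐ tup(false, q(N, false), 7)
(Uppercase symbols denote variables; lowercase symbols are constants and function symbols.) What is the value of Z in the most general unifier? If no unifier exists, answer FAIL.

Decompose q/2: 5 ≐ 5,  h(5, k, times(5, N)) ≐ h(5, k, Z).
Delete trivial equation 5 ≐ 5.
Decompose h/3: 5 ≐ 5,  k ≐ k,  times(5, N) ≐ Z.
Delete trivial equation 5 ≐ 5.
Delete trivial equation k ≐ k.
Bind Z := times(5, N); no other remaining equation mentions Z.
Decompose q/2: q(k, Y2) ≐ q(k, q(tup(7, k, 7), tup(false, 7, k))),  tup(5, 5, false) ≐ tup(5, 5, false).
Decompose q/2: k ≐ k,  Y2 ≐ q(tup(7, k, 7), tup(false, 7, k)).
Delete trivial equation k ≐ k.
Bind Y2 := q(tup(7, k, 7), tup(false, 7, k)); substituting into the one remaining equation that mentions Y2 gives: tup(false, q(tup(q(tup(7, k, 7), tup(false, 7, k)), false, q(tup(7, k, 7), tup(false, 7, k))), false), 7) ≐ tup(false, q(N, false), 7).
Delete trivial equation tup(5, 5, false) ≐ tup(5, 5, false).
Decompose tup/3: false ≐ false,  q(tup(q(tup(7, k, 7), tup(false, 7, k)), false, q(tup(7, k, 7), tup(false, 7, k))), false) ≐ q(N, false),  7 ≐ 7.
Delete trivial equation false ≐ false.
Decompose q/2: tup(q(tup(7, k, 7), tup(false, 7, k)), false, q(tup(7, k, 7), tup(false, 7, k))) ≐ N,  false ≐ false.
Bind N := tup(q(tup(7, k, 7), tup(false, 7, k)), false, q(tup(7, k, 7), tup(false, 7, k))); no other remaining equation mentions N. Substituting into the earlier binding gives Z := times(5, tup(q(tup(7, k, 7), tup(false, 7, k)), false, q(tup(7, k, 7), tup(false, 7, k)))).
Delete trivial equation false ≐ false.
Delete trivial equation 7 ≐ 7.
MGU = { Z ↦ times(5, tup(q(tup(7, k, 7), tup(false, 7, k)), false, q(tup(7, k, 7), tup(false, 7, k)))), Y2 ↦ q(tup(7, k, 7), tup(false, 7, k)), N ↦ tup(q(tup(7, k, 7), tup(false, 7, k)), false, q(tup(7, k, 7), tup(false, 7, k))) }, so Z ↦ times(5, tup(q(tup(7, k, 7), tup(false, 7, k)), false, q(tup(7, k, 7), tup(false, 7, k)))).

times(5, tup(q(tup(7, k, 7), tup(false, 7, k)), false, q(tup(7, k, 7), tup(false, 7, k))))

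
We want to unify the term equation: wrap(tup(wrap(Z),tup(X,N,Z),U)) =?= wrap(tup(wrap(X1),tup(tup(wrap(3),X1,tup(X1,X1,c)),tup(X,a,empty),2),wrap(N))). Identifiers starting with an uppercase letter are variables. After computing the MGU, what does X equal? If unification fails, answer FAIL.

tup(wrap(3),2,tup(2,2,c))

Decompose wrap/1: tup(wrap(Z),tup(X,N,Z),U) =?= tup(wrap(X1),tup(tup(wrap(3),X1,tup(X1,X1,c)),tup(X,a,empty),2),wrap(N)).
Decompose tup/3: wrap(Z) =?= wrap(X1),  tup(X,N,Z) =?= tup(tup(wrap(3),X1,tup(X1,X1,c)),tup(X,a,empty),2),  U =?= wrap(N).
Decompose wrap/1: Z =?= X1.
Bind Z := X1; substituting into the one remaining equation that mentions Z gives: tup(X,N,X1) =?= tup(tup(wrap(3),X1,tup(X1,X1,c)),tup(X,a,empty),2).
Decompose tup/3: X =?= tup(wrap(3),X1,tup(X1,X1,c)),  N =?= tup(X,a,empty),  X1 =?= 2.
Bind X := tup(wrap(3),X1,tup(X1,X1,c)); substituting into the one remaining equation that mentions X gives: N =?= tup(tup(wrap(3),X1,tup(X1,X1,c)),a,empty).
Bind N := tup(tup(wrap(3),X1,tup(X1,X1,c)),a,empty); substituting into the one remaining equation that mentions N gives: U =?= wrap(tup(tup(wrap(3),X1,tup(X1,X1,c)),a,empty)).
Bind X1 := 2; substituting into the remaining equation gives: U =?= wrap(tup(tup(wrap(3),2,tup(2,2,c)),a,empty)). Substituting into the earlier bindings gives Z := 2, X := tup(wrap(3),2,tup(2,2,c)), N := tup(tup(wrap(3),2,tup(2,2,c)),a,empty).
Bind U := wrap(tup(tup(wrap(3),2,tup(2,2,c)),a,empty)).
MGU = { Z -> 2, X -> tup(wrap(3),2,tup(2,2,c)), N -> tup(tup(wrap(3),2,tup(2,2,c)),a,empty), X1 -> 2, U -> wrap(tup(tup(wrap(3),2,tup(2,2,c)),a,empty)) }, so X -> tup(wrap(3),2,tup(2,2,c)).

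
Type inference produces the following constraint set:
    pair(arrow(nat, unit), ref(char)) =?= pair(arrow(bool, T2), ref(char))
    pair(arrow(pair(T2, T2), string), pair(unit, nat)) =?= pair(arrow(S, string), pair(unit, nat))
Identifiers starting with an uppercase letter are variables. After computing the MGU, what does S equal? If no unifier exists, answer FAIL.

FAIL

Decompose pair/2: arrow(nat, unit) =?= arrow(bool, T2),  ref(char) =?= ref(char).
Decompose arrow/2: nat =?= bool,  unit =?= T2.
Clash: constants nat and bool differ; no unifier exists.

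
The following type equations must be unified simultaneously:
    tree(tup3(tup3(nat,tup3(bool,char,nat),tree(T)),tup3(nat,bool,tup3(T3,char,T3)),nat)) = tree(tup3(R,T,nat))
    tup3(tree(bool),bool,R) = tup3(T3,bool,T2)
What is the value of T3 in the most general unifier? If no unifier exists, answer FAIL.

tree(bool)

Decompose tree/1: tup3(tup3(nat,tup3(bool,char,nat),tree(T)),tup3(nat,bool,tup3(T3,char,T3)),nat) = tup3(R,T,nat).
Decompose tup3/3: tup3(nat,tup3(bool,char,nat),tree(T)) = R,  tup3(nat,bool,tup3(T3,char,T3)) = T,  nat = nat.
Bind R := tup3(nat,tup3(bool,char,nat),tree(T)); substituting into the one remaining equation that mentions R gives: tup3(tree(bool),bool,tup3(nat,tup3(bool,char,nat),tree(T))) = tup3(T3,bool,T2).
Bind T := tup3(nat,bool,tup3(T3,char,T3)); substituting into the one remaining equation that mentions T gives: tup3(tree(bool),bool,tup3(nat,tup3(bool,char,nat),tree(tup3(nat,bool,tup3(T3,char,T3))))) = tup3(T3,bool,T2). Substituting into the earlier binding gives R := tup3(nat,tup3(bool,char,nat),tree(tup3(nat,bool,tup3(T3,char,T3)))).
Delete trivial equation nat = nat.
Decompose tup3/3: tree(bool) = T3,  bool = bool,  tup3(nat,tup3(bool,char,nat),tree(tup3(nat,bool,tup3(T3,char,T3)))) = T2.
Bind T3 := tree(bool); substituting into the one remaining equation that mentions T3 gives: tup3(nat,tup3(bool,char,nat),tree(tup3(nat,bool,tup3(tree(bool),char,tree(bool))))) = T2. Substituting into the earlier bindings gives R := tup3(nat,tup3(bool,char,nat),tree(tup3(nat,bool,tup3(tree(bool),char,tree(bool))))), T := tup3(nat,bool,tup3(tree(bool),char,tree(bool))).
Delete trivial equation bool = bool.
Bind T2 := tup3(nat,tup3(bool,char,nat),tree(tup3(nat,bool,tup3(tree(bool),char,tree(bool))))).
MGU = { R -> tup3(nat,tup3(bool,char,nat),tree(tup3(nat,bool,tup3(tree(bool),char,tree(bool))))), T -> tup3(nat,bool,tup3(tree(bool),char,tree(bool))), T3 -> tree(bool), T2 -> tup3(nat,tup3(bool,char,nat),tree(tup3(nat,bool,tup3(tree(bool),char,tree(bool))))) }, so T3 -> tree(bool).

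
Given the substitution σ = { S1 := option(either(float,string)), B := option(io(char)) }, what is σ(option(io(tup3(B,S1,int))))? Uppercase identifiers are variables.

option(io(tup3(option(io(char)),option(either(float,string)),int)))

Replace each occurrence of S1 with option(either(float,string)).
Replace each occurrence of B with option(io(char)).
Result: option(io(tup3(option(io(char)),option(either(float,string)),int))).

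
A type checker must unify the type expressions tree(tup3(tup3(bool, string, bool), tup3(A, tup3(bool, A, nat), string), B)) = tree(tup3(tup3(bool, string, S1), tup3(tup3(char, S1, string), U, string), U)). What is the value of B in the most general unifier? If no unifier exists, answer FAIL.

Decompose tree/1: tup3(tup3(bool, string, bool), tup3(A, tup3(bool, A, nat), string), B) = tup3(tup3(bool, string, S1), tup3(tup3(char, S1, string), U, string), U).
Decompose tup3/3: tup3(bool, string, bool) = tup3(bool, string, S1),  tup3(A, tup3(bool, A, nat), string) = tup3(tup3(char, S1, string), U, string),  B = U.
Decompose tup3/3: bool = bool,  string = string,  bool = S1.
Delete trivial equation bool = bool.
Delete trivial equation string = string.
Bind S1 := bool; substituting into the one remaining equation that mentions S1 gives: tup3(A, tup3(bool, A, nat), string) = tup3(tup3(char, bool, string), U, string).
Decompose tup3/3: A = tup3(char, bool, string),  tup3(bool, A, nat) = U,  string = string.
Bind A := tup3(char, bool, string); substituting into the one remaining equation that mentions A gives: tup3(bool, tup3(char, bool, string), nat) = U.
Bind U := tup3(bool, tup3(char, bool, string), nat); substituting into the one remaining equation that mentions U gives: B = tup3(bool, tup3(char, bool, string), nat).
Delete trivial equation string = string.
Bind B := tup3(bool, tup3(char, bool, string), nat).
MGU = { S1 -> bool, A -> tup3(char, bool, string), U -> tup3(bool, tup3(char, bool, string), nat), B -> tup3(bool, tup3(char, bool, string), nat) }, so B -> tup3(bool, tup3(char, bool, string), nat).

tup3(bool, tup3(char, bool, string), nat)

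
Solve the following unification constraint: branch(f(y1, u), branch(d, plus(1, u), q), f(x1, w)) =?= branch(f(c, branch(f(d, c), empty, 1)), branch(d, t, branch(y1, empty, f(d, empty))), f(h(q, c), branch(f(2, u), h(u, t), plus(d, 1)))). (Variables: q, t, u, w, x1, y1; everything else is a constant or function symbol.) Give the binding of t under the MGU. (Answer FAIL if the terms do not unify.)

Decompose branch/3: f(y1, u) =?= f(c, branch(f(d, c), empty, 1)),  branch(d, plus(1, u), q) =?= branch(d, t, branch(y1, empty, f(d, empty))),  f(x1, w) =?= f(h(q, c), branch(f(2, u), h(u, t), plus(d, 1))).
Decompose f/2: y1 =?= c,  u =?= branch(f(d, c), empty, 1).
Bind y1 := c; substituting into the one remaining equation that mentions y1 gives: branch(d, plus(1, u), q) =?= branch(d, t, branch(c, empty, f(d, empty))).
Bind u := branch(f(d, c), empty, 1); substituting into the remaining equations gives: branch(d, plus(1, branch(f(d, c), empty, 1)), q) =?= branch(d, t, branch(c, empty, f(d, empty))),  f(x1, w) =?= f(h(q, c), branch(f(2, branch(f(d, c), empty, 1)), h(branch(f(d, c), empty, 1), t), plus(d, 1))).
Decompose branch/3: d =?= d,  plus(1, branch(f(d, c), empty, 1)) =?= t,  q =?= branch(c, empty, f(d, empty)).
Delete trivial equation d =?= d.
Bind t := plus(1, branch(f(d, c), empty, 1)); substituting into the one remaining equation that mentions t gives: f(x1, w) =?= f(h(q, c), branch(f(2, branch(f(d, c), empty, 1)), h(branch(f(d, c), empty, 1), plus(1, branch(f(d, c), empty, 1))), plus(d, 1))).
Bind q := branch(c, empty, f(d, empty)); substituting into the remaining equation gives: f(x1, w) =?= f(h(branch(c, empty, f(d, empty)), c), branch(f(2, branch(f(d, c), empty, 1)), h(branch(f(d, c), empty, 1), plus(1, branch(f(d, c), empty, 1))), plus(d, 1))).
Decompose f/2: x1 =?= h(branch(c, empty, f(d, empty)), c),  w =?= branch(f(2, branch(f(d, c), empty, 1)), h(branch(f(d, c), empty, 1), plus(1, branch(f(d, c), empty, 1))), plus(d, 1)).
Bind x1 := h(branch(c, empty, f(d, empty)), c); no other remaining equation mentions x1.
Bind w := branch(f(2, branch(f(d, c), empty, 1)), h(branch(f(d, c), empty, 1), plus(1, branch(f(d, c), empty, 1))), plus(d, 1)).
MGU = { y1 := c, u := branch(f(d, c), empty, 1), t := plus(1, branch(f(d, c), empty, 1)), q := branch(c, empty, f(d, empty)), x1 := h(branch(c, empty, f(d, empty)), c), w := branch(f(2, branch(f(d, c), empty, 1)), h(branch(f(d, c), empty, 1), plus(1, branch(f(d, c), empty, 1))), plus(d, 1)) }, so t := plus(1, branch(f(d, c), empty, 1)).

plus(1, branch(f(d, c), empty, 1))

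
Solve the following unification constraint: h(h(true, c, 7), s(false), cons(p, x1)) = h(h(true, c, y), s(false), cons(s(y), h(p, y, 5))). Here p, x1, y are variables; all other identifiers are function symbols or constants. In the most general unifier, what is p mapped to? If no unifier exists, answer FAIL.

s(7)

Decompose h/3: h(true, c, 7) = h(true, c, y),  s(false) = s(false),  cons(p, x1) = cons(s(y), h(p, y, 5)).
Decompose h/3: true = true,  c = c,  7 = y.
Delete trivial equation true = true.
Delete trivial equation c = c.
Bind y := 7; substituting into the one remaining equation that mentions y gives: cons(p, x1) = cons(s(7), h(p, 7, 5)).
Delete trivial equation s(false) = s(false).
Decompose cons/2: p = s(7),  x1 = h(p, 7, 5).
Bind p := s(7); substituting into the remaining equation gives: x1 = h(s(7), 7, 5).
Bind x1 := h(s(7), 7, 5).
MGU = { y := 7, p := s(7), x1 := h(s(7), 7, 5) }, so p := s(7).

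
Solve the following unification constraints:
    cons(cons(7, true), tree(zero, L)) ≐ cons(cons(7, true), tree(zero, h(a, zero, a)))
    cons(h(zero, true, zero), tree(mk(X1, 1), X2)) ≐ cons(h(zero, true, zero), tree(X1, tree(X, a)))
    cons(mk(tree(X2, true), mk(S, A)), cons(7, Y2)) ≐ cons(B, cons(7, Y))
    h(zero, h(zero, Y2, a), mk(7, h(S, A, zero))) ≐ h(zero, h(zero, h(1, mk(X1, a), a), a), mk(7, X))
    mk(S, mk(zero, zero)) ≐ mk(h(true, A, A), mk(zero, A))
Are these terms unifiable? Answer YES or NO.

NO

Decompose cons/2: cons(7, true) ≐ cons(7, true),  tree(zero, L) ≐ tree(zero, h(a, zero, a)).
Delete trivial equation cons(7, true) ≐ cons(7, true).
Decompose tree/2: zero ≐ zero,  L ≐ h(a, zero, a).
Delete trivial equation zero ≐ zero.
Bind L := h(a, zero, a); no other remaining equation mentions L.
Decompose cons/2: h(zero, true, zero) ≐ h(zero, true, zero),  tree(mk(X1, 1), X2) ≐ tree(X1, tree(X, a)).
Delete trivial equation h(zero, true, zero) ≐ h(zero, true, zero).
Decompose tree/2: mk(X1, 1) ≐ X1,  X2 ≐ tree(X, a).
Occurs check fails: X1 occurs in mk(X1, 1); the equation X1 ≐ mk(X1, 1) has no finite solution.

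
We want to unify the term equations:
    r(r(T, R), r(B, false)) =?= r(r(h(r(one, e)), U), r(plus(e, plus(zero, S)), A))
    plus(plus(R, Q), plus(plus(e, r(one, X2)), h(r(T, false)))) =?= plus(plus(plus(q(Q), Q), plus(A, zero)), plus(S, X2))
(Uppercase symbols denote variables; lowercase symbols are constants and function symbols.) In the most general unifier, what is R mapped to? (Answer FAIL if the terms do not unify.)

plus(q(plus(false, zero)), plus(false, zero))

Decompose r/2: r(T, R) =?= r(h(r(one, e)), U),  r(B, false) =?= r(plus(e, plus(zero, S)), A).
Decompose r/2: T =?= h(r(one, e)),  R =?= U.
Bind T := h(r(one, e)); substituting into the one remaining equation that mentions T gives: plus(plus(R, Q), plus(plus(e, r(one, X2)), h(r(h(r(one, e)), false)))) =?= plus(plus(plus(q(Q), Q), plus(A, zero)), plus(S, X2)).
Bind R := U; substituting into the one remaining equation that mentions R gives: plus(plus(U, Q), plus(plus(e, r(one, X2)), h(r(h(r(one, e)), false)))) =?= plus(plus(plus(q(Q), Q), plus(A, zero)), plus(S, X2)).
Decompose r/2: B =?= plus(e, plus(zero, S)),  false =?= A.
Bind B := plus(e, plus(zero, S)); no other remaining equation mentions B.
Bind A := false; substituting into the remaining equation gives: plus(plus(U, Q), plus(plus(e, r(one, X2)), h(r(h(r(one, e)), false)))) =?= plus(plus(plus(q(Q), Q), plus(false, zero)), plus(S, X2)).
Decompose plus/2: plus(U, Q) =?= plus(plus(q(Q), Q), plus(false, zero)),  plus(plus(e, r(one, X2)), h(r(h(r(one, e)), false))) =?= plus(S, X2).
Decompose plus/2: U =?= plus(q(Q), Q),  Q =?= plus(false, zero).
Bind U := plus(q(Q), Q); no other remaining equation mentions U. Substituting into the earlier binding gives R := plus(q(Q), Q).
Bind Q := plus(false, zero); no other remaining equation mentions Q. Substituting into the earlier bindings gives R := plus(q(plus(false, zero)), plus(false, zero)), U := plus(q(plus(false, zero)), plus(false, zero)).
Decompose plus/2: plus(e, r(one, X2)) =?= S,  h(r(h(r(one, e)), false)) =?= X2.
Bind S := plus(e, r(one, X2)); no other remaining equation mentions S. Substituting into the earlier binding gives B := plus(e, plus(zero, plus(e, r(one, X2)))).
Bind X2 := h(r(h(r(one, e)), false)). Substituting into the earlier bindings gives B := plus(e, plus(zero, plus(e, r(one, h(r(h(r(one, e)), false)))))), S := plus(e, r(one, h(r(h(r(one, e)), false)))).
MGU = { T := h(r(one, e)), R := plus(q(plus(false, zero)), plus(false, zero)), B := plus(e, plus(zero, plus(e, r(one, h(r(h(r(one, e)), false)))))), A := false, U := plus(q(plus(false, zero)), plus(false, zero)), Q := plus(false, zero), S := plus(e, r(one, h(r(h(r(one, e)), false)))), X2 := h(r(h(r(one, e)), false)) }, so R := plus(q(plus(false, zero)), plus(false, zero)).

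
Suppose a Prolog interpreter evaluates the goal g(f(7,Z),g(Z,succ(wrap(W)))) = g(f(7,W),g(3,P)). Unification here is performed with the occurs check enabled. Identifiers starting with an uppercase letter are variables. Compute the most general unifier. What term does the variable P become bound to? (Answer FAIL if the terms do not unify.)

Decompose g/2: f(7,Z) = f(7,W),  g(Z,succ(wrap(W))) = g(3,P).
Decompose f/2: 7 = 7,  Z = W.
Delete trivial equation 7 = 7.
Bind Z := W; substituting into the remaining equation gives: g(W,succ(wrap(W))) = g(3,P).
Decompose g/2: W = 3,  succ(wrap(W)) = P.
Bind W := 3; substituting into the remaining equation gives: succ(wrap(3)) = P. Substituting into the earlier binding gives Z := 3.
Bind P := succ(wrap(3)).
MGU = { Z -> 3, W -> 3, P -> succ(wrap(3)) }, so P -> succ(wrap(3)).

succ(wrap(3))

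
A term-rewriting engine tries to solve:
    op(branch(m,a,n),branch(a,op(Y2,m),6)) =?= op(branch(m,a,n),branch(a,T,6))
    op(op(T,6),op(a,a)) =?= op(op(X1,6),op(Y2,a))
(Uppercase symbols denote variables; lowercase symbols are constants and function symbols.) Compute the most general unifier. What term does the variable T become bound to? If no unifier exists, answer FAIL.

op(a,m)

Decompose op/2: branch(m,a,n) =?= branch(m,a,n),  branch(a,op(Y2,m),6) =?= branch(a,T,6).
Delete trivial equation branch(m,a,n) =?= branch(m,a,n).
Decompose branch/3: a =?= a,  op(Y2,m) =?= T,  6 =?= 6.
Delete trivial equation a =?= a.
Bind T := op(Y2,m); substituting into the one remaining equation that mentions T gives: op(op(op(Y2,m),6),op(a,a)) =?= op(op(X1,6),op(Y2,a)).
Delete trivial equation 6 =?= 6.
Decompose op/2: op(op(Y2,m),6) =?= op(X1,6),  op(a,a) =?= op(Y2,a).
Decompose op/2: op(Y2,m) =?= X1,  6 =?= 6.
Bind X1 := op(Y2,m); no other remaining equation mentions X1.
Delete trivial equation 6 =?= 6.
Decompose op/2: a =?= Y2,  a =?= a.
Bind Y2 := a; no other remaining equation mentions Y2. Substituting into the earlier bindings gives T := op(a,m), X1 := op(a,m).
Delete trivial equation a =?= a.
MGU = { T := op(a,m), X1 := op(a,m), Y2 := a }, so T := op(a,m).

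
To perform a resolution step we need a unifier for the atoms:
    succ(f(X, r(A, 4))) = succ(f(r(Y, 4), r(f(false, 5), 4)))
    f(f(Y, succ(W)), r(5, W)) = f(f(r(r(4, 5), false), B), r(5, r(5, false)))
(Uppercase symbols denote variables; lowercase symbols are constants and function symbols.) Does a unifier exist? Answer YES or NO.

Decompose succ/1: f(X, r(A, 4)) = f(r(Y, 4), r(f(false, 5), 4)).
Decompose f/2: X = r(Y, 4),  r(A, 4) = r(f(false, 5), 4).
Bind X := r(Y, 4); no other remaining equation mentions X.
Decompose r/2: A = f(false, 5),  4 = 4.
Bind A := f(false, 5); no other remaining equation mentions A.
Delete trivial equation 4 = 4.
Decompose f/2: f(Y, succ(W)) = f(r(r(4, 5), false), B),  r(5, W) = r(5, r(5, false)).
Decompose f/2: Y = r(r(4, 5), false),  succ(W) = B.
Bind Y := r(r(4, 5), false); no other remaining equation mentions Y. Substituting into the earlier binding gives X := r(r(r(4, 5), false), 4).
Bind B := succ(W); no other remaining equation mentions B.
Decompose r/2: 5 = 5,  W = r(5, false).
Delete trivial equation 5 = 5.
Bind W := r(5, false). Substituting into the earlier binding gives B := succ(r(5, false)).
No equations remain and no clash or occurs-check failure arose, so a unifier exists.

YES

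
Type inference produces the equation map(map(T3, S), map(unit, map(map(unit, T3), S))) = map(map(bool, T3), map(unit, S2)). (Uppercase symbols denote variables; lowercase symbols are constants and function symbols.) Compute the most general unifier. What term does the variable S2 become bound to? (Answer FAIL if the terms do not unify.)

map(map(unit, bool), bool)

Decompose map/2: map(T3, S) = map(bool, T3),  map(unit, map(map(unit, T3), S)) = map(unit, S2).
Decompose map/2: T3 = bool,  S = T3.
Bind T3 := bool; substituting into the remaining equations gives: S = bool,  map(unit, map(map(unit, bool), S)) = map(unit, S2).
Bind S := bool; substituting into the remaining equation gives: map(unit, map(map(unit, bool), bool)) = map(unit, S2).
Decompose map/2: unit = unit,  map(map(unit, bool), bool) = S2.
Delete trivial equation unit = unit.
Bind S2 := map(map(unit, bool), bool).
MGU = { T3 ↦ bool, S ↦ bool, S2 ↦ map(map(unit, bool), bool) }, so S2 ↦ map(map(unit, bool), bool).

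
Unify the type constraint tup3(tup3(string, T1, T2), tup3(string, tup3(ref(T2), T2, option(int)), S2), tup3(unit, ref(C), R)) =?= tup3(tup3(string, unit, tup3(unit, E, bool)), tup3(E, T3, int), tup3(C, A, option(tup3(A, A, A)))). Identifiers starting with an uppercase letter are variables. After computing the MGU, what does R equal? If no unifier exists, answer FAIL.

Decompose tup3/3: tup3(string, T1, T2) =?= tup3(string, unit, tup3(unit, E, bool)),  tup3(string, tup3(ref(T2), T2, option(int)), S2) =?= tup3(E, T3, int),  tup3(unit, ref(C), R) =?= tup3(C, A, option(tup3(A, A, A))).
Decompose tup3/3: string =?= string,  T1 =?= unit,  T2 =?= tup3(unit, E, bool).
Delete trivial equation string =?= string.
Bind T1 := unit; no other remaining equation mentions T1.
Bind T2 := tup3(unit, E, bool); substituting into the one remaining equation that mentions T2 gives: tup3(string, tup3(ref(tup3(unit, E, bool)), tup3(unit, E, bool), option(int)), S2) =?= tup3(E, T3, int).
Decompose tup3/3: string =?= E,  tup3(ref(tup3(unit, E, bool)), tup3(unit, E, bool), option(int)) =?= T3,  S2 =?= int.
Bind E := string; substituting into the one remaining equation that mentions E gives: tup3(ref(tup3(unit, string, bool)), tup3(unit, string, bool), option(int)) =?= T3. Substituting into the earlier binding gives T2 := tup3(unit, string, bool).
Bind T3 := tup3(ref(tup3(unit, string, bool)), tup3(unit, string, bool), option(int)); no other remaining equation mentions T3.
Bind S2 := int; no other remaining equation mentions S2.
Decompose tup3/3: unit =?= C,  ref(C) =?= A,  R =?= option(tup3(A, A, A)).
Bind C := unit; substituting into the one remaining equation that mentions C gives: ref(unit) =?= A.
Bind A := ref(unit); substituting into the remaining equation gives: R =?= option(tup3(ref(unit), ref(unit), ref(unit))).
Bind R := option(tup3(ref(unit), ref(unit), ref(unit))).
MGU = { T1 -> unit, T2 -> tup3(unit, string, bool), E -> string, T3 -> tup3(ref(tup3(unit, string, bool)), tup3(unit, string, bool), option(int)), S2 -> int, C -> unit, A -> ref(unit), R -> option(tup3(ref(unit), ref(unit), ref(unit))) }, so R -> option(tup3(ref(unit), ref(unit), ref(unit))).

option(tup3(ref(unit), ref(unit), ref(unit)))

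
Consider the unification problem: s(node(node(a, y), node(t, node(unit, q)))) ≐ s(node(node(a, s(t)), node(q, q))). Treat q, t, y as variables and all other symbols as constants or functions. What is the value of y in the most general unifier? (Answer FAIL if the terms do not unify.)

Decompose s/1: node(node(a, y), node(t, node(unit, q))) ≐ node(node(a, s(t)), node(q, q)).
Decompose node/2: node(a, y) ≐ node(a, s(t)),  node(t, node(unit, q)) ≐ node(q, q).
Decompose node/2: a ≐ a,  y ≐ s(t).
Delete trivial equation a ≐ a.
Bind y := s(t); no other remaining equation mentions y.
Decompose node/2: t ≐ q,  node(unit, q) ≐ q.
Bind t := q; no other remaining equation mentions t. Substituting into the earlier binding gives y := s(q).
Occurs check fails: q occurs in node(unit, q); the equation q ≐ node(unit, q) has no finite solution.

FAIL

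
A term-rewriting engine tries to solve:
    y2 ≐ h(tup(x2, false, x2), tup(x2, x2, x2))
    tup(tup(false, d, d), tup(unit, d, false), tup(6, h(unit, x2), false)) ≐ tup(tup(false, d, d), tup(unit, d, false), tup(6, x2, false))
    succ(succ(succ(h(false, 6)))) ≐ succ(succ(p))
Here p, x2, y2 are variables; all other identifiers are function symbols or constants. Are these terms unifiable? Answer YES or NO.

Bind y2 := h(tup(x2, false, x2), tup(x2, x2, x2)); no other remaining equation mentions y2.
Decompose tup/3: tup(false, d, d) ≐ tup(false, d, d),  tup(unit, d, false) ≐ tup(unit, d, false),  tup(6, h(unit, x2), false) ≐ tup(6, x2, false).
Delete trivial equation tup(false, d, d) ≐ tup(false, d, d).
Delete trivial equation tup(unit, d, false) ≐ tup(unit, d, false).
Decompose tup/3: 6 ≐ 6,  h(unit, x2) ≐ x2,  false ≐ false.
Delete trivial equation 6 ≐ 6.
Occurs check fails: x2 occurs in h(unit, x2); the equation x2 ≐ h(unit, x2) has no finite solution.

NO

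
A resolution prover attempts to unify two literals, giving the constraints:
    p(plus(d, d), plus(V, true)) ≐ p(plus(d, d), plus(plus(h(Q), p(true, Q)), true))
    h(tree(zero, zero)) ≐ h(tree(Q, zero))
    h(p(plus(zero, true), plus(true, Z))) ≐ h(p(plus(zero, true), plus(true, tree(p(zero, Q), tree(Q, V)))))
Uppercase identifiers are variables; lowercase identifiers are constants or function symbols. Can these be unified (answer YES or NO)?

Decompose p/2: plus(d, d) ≐ plus(d, d),  plus(V, true) ≐ plus(plus(h(Q), p(true, Q)), true).
Delete trivial equation plus(d, d) ≐ plus(d, d).
Decompose plus/2: V ≐ plus(h(Q), p(true, Q)),  true ≐ true.
Bind V := plus(h(Q), p(true, Q)); substituting into the one remaining equation that mentions V gives: h(p(plus(zero, true), plus(true, Z))) ≐ h(p(plus(zero, true), plus(true, tree(p(zero, Q), tree(Q, plus(h(Q), p(true, Q))))))).
Delete trivial equation true ≐ true.
Decompose h/1: tree(zero, zero) ≐ tree(Q, zero).
Decompose tree/2: zero ≐ Q,  zero ≐ zero.
Bind Q := zero; substituting into the one remaining equation that mentions Q gives: h(p(plus(zero, true), plus(true, Z))) ≐ h(p(plus(zero, true), plus(true, tree(p(zero, zero), tree(zero, plus(h(zero), p(true, zero))))))). Substituting into the earlier binding gives V := plus(h(zero), p(true, zero)).
Delete trivial equation zero ≐ zero.
Decompose h/1: p(plus(zero, true), plus(true, Z)) ≐ p(plus(zero, true), plus(true, tree(p(zero, zero), tree(zero, plus(h(zero), p(true, zero)))))).
Decompose p/2: plus(zero, true) ≐ plus(zero, true),  plus(true, Z) ≐ plus(true, tree(p(zero, zero), tree(zero, plus(h(zero), p(true, zero))))).
Delete trivial equation plus(zero, true) ≐ plus(zero, true).
Decompose plus/2: true ≐ true,  Z ≐ tree(p(zero, zero), tree(zero, plus(h(zero), p(true, zero)))).
Delete trivial equation true ≐ true.
Bind Z := tree(p(zero, zero), tree(zero, plus(h(zero), p(true, zero)))).
No equations remain and no clash or occurs-check failure arose, so a unifier exists.

YES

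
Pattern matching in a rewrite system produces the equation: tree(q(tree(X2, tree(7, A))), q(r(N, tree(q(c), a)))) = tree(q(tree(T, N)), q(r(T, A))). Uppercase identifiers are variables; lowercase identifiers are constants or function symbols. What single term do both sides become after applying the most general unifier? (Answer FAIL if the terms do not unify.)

tree(q(tree(tree(7, tree(q(c), a)), tree(7, tree(q(c), a)))), q(r(tree(7, tree(q(c), a)), tree(q(c), a))))

Decompose tree/2: q(tree(X2, tree(7, A))) = q(tree(T, N)),  q(r(N, tree(q(c), a))) = q(r(T, A)).
Decompose q/1: tree(X2, tree(7, A)) = tree(T, N).
Decompose tree/2: X2 = T,  tree(7, A) = N.
Bind X2 := T; no other remaining equation mentions X2.
Bind N := tree(7, A); substituting into the remaining equation gives: q(r(tree(7, A), tree(q(c), a))) = q(r(T, A)).
Decompose q/1: r(tree(7, A), tree(q(c), a)) = r(T, A).
Decompose r/2: tree(7, A) = T,  tree(q(c), a) = A.
Bind T := tree(7, A); no other remaining equation mentions T. Substituting into the earlier binding gives X2 := tree(7, A).
Bind A := tree(q(c), a). Substituting into the earlier bindings gives X2 := tree(7, tree(q(c), a)), N := tree(7, tree(q(c), a)), T := tree(7, tree(q(c), a)).
Applying the MGU to either side gives tree(q(tree(tree(7, tree(q(c), a)), tree(7, tree(q(c), a)))), q(r(tree(7, tree(q(c), a)), tree(q(c), a)))).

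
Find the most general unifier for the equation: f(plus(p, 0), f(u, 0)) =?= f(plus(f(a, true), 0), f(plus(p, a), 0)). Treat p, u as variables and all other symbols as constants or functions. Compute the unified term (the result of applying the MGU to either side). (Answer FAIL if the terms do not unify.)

f(plus(f(a, true), 0), f(plus(f(a, true), a), 0))

Decompose f/2: plus(p, 0) =?= plus(f(a, true), 0),  f(u, 0) =?= f(plus(p, a), 0).
Decompose plus/2: p =?= f(a, true),  0 =?= 0.
Bind p := f(a, true); substituting into the one remaining equation that mentions p gives: f(u, 0) =?= f(plus(f(a, true), a), 0).
Delete trivial equation 0 =?= 0.
Decompose f/2: u =?= plus(f(a, true), a),  0 =?= 0.
Bind u := plus(f(a, true), a); no other remaining equation mentions u.
Delete trivial equation 0 =?= 0.
Applying the MGU to either side gives f(plus(f(a, true), 0), f(plus(f(a, true), a), 0)).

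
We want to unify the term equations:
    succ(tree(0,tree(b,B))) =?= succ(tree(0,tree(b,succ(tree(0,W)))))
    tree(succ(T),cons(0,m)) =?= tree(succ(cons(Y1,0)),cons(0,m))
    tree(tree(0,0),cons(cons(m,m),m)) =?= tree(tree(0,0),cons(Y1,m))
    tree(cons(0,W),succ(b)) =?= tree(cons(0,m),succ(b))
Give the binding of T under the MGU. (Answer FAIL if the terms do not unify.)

Decompose succ/1: tree(0,tree(b,B)) =?= tree(0,tree(b,succ(tree(0,W)))).
Decompose tree/2: 0 =?= 0,  tree(b,B) =?= tree(b,succ(tree(0,W))).
Delete trivial equation 0 =?= 0.
Decompose tree/2: b =?= b,  B =?= succ(tree(0,W)).
Delete trivial equation b =?= b.
Bind B := succ(tree(0,W)); no other remaining equation mentions B.
Decompose tree/2: succ(T) =?= succ(cons(Y1,0)),  cons(0,m) =?= cons(0,m).
Decompose succ/1: T =?= cons(Y1,0).
Bind T := cons(Y1,0); no other remaining equation mentions T.
Delete trivial equation cons(0,m) =?= cons(0,m).
Decompose tree/2: tree(0,0) =?= tree(0,0),  cons(cons(m,m),m) =?= cons(Y1,m).
Delete trivial equation tree(0,0) =?= tree(0,0).
Decompose cons/2: cons(m,m) =?= Y1,  m =?= m.
Bind Y1 := cons(m,m); no other remaining equation mentions Y1. Substituting into the earlier binding gives T := cons(cons(m,m),0).
Delete trivial equation m =?= m.
Decompose tree/2: cons(0,W) =?= cons(0,m),  succ(b) =?= succ(b).
Decompose cons/2: 0 =?= 0,  W =?= m.
Delete trivial equation 0 =?= 0.
Bind W := m; no other remaining equation mentions W. Substituting into the earlier binding gives B := succ(tree(0,m)).
Delete trivial equation succ(b) =?= succ(b).
MGU = { B -> succ(tree(0,m)), T -> cons(cons(m,m),0), Y1 -> cons(m,m), W -> m }, so T -> cons(cons(m,m),0).

cons(cons(m,m),0)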